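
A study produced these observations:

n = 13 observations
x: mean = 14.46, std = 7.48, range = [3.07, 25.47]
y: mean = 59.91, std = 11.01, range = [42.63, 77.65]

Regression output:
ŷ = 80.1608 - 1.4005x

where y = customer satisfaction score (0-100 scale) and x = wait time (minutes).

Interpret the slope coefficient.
On average, satisfaction score is about 1.4005 points lower for every extra minute of wait time.

β₁ = -1.4005 is the change in predicted satisfaction score (points) per additional minute of wait time.

Interpretation:
- Wait time up by 1 minute → predicted satisfaction score decreases by 1.4005 points
- The effect is assumed constant over the observed range of x (linearity)

The intercept β₀ = 80.1608 is the predicted satisfaction score when wait time = 0; since the smallest observed x is 3.07, this is an extrapolation and mainly anchors the line.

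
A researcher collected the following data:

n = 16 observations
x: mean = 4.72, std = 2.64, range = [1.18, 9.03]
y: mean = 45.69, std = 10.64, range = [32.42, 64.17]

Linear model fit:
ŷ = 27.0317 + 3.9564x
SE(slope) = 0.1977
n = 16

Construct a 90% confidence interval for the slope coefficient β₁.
The 90% CI for β₁ is (3.6082, 4.3046)

Confidence interval for the slope:

The 90% CI for β₁ is: β̂₁ ± t*(α/2, n-2) × SE(β̂₁)

Step 1: Find critical t-value
- Confidence level = 0.9
- Degrees of freedom = n - 2 = 16 - 2 = 14
- t*(α/2, 14) = 1.7613

Step 2: Calculate margin of error
Margin = 1.7613 × 0.1977 = 0.3482

Step 3: Construct interval
CI = 3.9564 ± 0.3482
CI = (3.6082, 4.3046)

Interpretation: intervals built this way capture the true β₁ in 90% of repeated samples; here the plausible range for the per-unit effect of x on y is 3.6082 to 4.3046.
Since 0 is outside the interval, a two-sided test at α = 0.10 would reject H₀: β₁ = 0.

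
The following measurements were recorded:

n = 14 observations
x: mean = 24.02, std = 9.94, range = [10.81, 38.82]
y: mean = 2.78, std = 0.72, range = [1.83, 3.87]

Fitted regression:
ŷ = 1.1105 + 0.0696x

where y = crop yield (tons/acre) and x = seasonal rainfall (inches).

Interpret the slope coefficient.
For each additional inch of rainfall, predicted crop yield increases by approximately 0.0696 tons/acre.

The slope coefficient β₁ = 0.0696 represents the marginal effect of rainfall on crop yield.

Interpretation:
- Rainfall up by 1 inch → predicted crop yield increases by 0.0696 tons/acre
- This is a linear approximation: the same per-unit change is assumed across the whole observed x range
- The sign (+) gives the direction; the magnitude 0.0696 gives the size of the effect per inch

The intercept β₀ = 1.1105 is the predicted crop yield when rainfall = 0; since the smallest observed x is 10.81, this is an extrapolation and mainly anchors the line.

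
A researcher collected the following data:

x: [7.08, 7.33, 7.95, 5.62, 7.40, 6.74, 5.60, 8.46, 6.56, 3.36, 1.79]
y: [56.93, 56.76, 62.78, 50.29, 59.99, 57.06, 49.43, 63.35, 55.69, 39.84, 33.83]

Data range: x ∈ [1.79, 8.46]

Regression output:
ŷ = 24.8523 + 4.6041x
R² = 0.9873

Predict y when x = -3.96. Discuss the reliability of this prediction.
ŷ = 6.6201 (extrapolation — x = -3.96 lies outside [1.79, 8.46], so reliability is low).

Prediction calculation:
ŷ = 24.8523 + 4.6041 × (-3.96)
ŷ = 6.6201

Reliability:
- Data range: x ∈ [1.79, 8.46]
- Prediction point: x = -3.96 is 5.75 units below the observed range → this is EXTRAPOLATION, not interpolation

Why that matters here:
- R² describes fit only over the sampled x values; it says nothing about behaviour beyond them
- The standard error of prediction grows with (x − x̄)², and x = -3.96 is far from x̄ = 6.17

Report the number if required, but flag clearly that it is an extrapolation.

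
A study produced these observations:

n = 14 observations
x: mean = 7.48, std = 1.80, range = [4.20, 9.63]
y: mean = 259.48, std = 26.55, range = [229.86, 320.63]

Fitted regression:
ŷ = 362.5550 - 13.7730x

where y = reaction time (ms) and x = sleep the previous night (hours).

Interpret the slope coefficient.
On average, reaction time is about 13.7730 ms lower for every extra hour of sleep.

The slope coefficient β₁ = -13.7730 represents the marginal effect of sleep on reaction time.

Interpretation:
- Sleep up by 1 hour → predicted reaction time decreases by 13.7730 ms
- This is a linear approximation: the same per-unit change is assumed across the whole observed x range
- The sign (−) gives the direction; the magnitude 13.7730 gives the size of the effect per hour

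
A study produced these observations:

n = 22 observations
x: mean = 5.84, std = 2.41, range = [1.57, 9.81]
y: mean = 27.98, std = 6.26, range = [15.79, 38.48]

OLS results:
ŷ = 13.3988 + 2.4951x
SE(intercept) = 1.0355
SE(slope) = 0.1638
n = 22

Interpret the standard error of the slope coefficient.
SE(β̂₁) = 0.1638 is the estimated standard deviation of the slope estimate across repeated samples; relative to β̂₁ = 2.4951 that is 6.6%, a precise estimate.

What SE measures:
- The standard error quantifies the sampling variability of the coefficient estimate
- It is the estimated standard deviation of β̂₁ across hypothetical repeated samples of the same size
- Smaller SE → more precise estimate

Relative precision:
- SE / |β̂₁| = 0.1638 / 2.4951 = 6.6%
- Rule of thumb (under 20%: precise; 20% to under 50%: moderately precise; 50% or more: imprecise) → precise

Link to the t-test: t = β̂₁ / SE(β̂₁) = 2.4951 / 0.1638 = 15.2326, the statistic for H₀: β₁ = 0.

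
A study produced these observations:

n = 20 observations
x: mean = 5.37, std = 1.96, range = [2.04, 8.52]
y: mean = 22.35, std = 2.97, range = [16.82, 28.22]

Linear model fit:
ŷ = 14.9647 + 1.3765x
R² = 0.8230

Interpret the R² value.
About 82.30% of the variability in y is accounted for by the regression on x (R² = 0.8230) — a strong linear fit.

The coefficient of determination R² is the fraction of the total variation in y that the fitted line accounts for.

Here R² = 0.8230:
- Explained: 82.30% of the variation in y
- Unexplained (residual): 100% − 82.30% = 17.70%
- Rule of thumb (below 0.3 weak; 0.3 to below 0.7 moderate; 0.7 and above strong) → strong

Equivalently, for simple linear regression R² = r², so |r| = √0.8230 ≈ 0.9072.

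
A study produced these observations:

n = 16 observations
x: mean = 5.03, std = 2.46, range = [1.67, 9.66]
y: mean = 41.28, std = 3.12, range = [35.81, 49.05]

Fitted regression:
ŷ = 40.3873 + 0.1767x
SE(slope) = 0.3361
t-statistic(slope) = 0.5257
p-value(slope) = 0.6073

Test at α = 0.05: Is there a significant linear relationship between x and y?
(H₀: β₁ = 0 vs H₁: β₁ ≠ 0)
Fail to reject H₀: p-value = 0.6073 ≥ α = 0.05. The linear relationship is not significant at the 5% level.

Hypothesis test for the slope coefficient:

H₀: β₁ = 0 (no linear relationship)
H₁: β₁ ≠ 0 (linear relationship exists)

Test statistic: t = β̂₁ / SE(β̂₁) = 0.1767 / 0.3361 = 0.5257

The p-value (0.6073) is the probability, under H₀, of a t-statistic at least as extreme as |t| = 0.5257 (two-sided, df = n − 2 = 14).

Decision rule: reject H₀ if p-value < α.
p-value = 0.6073 ≥ α = 0.05 → fail to reject H₀.

Conclusion: the linear association between x and y is not significant at the 5% level.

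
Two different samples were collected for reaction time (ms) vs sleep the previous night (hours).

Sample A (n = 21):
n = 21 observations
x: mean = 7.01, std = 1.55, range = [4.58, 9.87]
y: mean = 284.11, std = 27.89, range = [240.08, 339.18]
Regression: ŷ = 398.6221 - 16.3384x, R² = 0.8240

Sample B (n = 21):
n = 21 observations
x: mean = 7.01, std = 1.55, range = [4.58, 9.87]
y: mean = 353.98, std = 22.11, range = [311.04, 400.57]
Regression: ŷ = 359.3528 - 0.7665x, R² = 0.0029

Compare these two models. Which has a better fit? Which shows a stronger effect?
Model A has the better fit (R² = 0.8240 vs 0.0029). Model A shows the stronger effect (|β₁| = 16.3384 vs 0.7665).

Model Comparison:

Goodness of fit (R²):
- Model A: R² = 0.8240 → 82.40% of variance in reaction time explained
- Model B: R² = 0.0029 → 0.29% of variance in reaction time explained
- 0.8240 > 0.0029 → Model A has the better fit

Effect size (slope magnitude):
- Model A: β₁ = -16.3384 → predicted reaction time falls 16.3384 ms per additional hour of sleep
- Model B: β₁ = -0.7665 → predicted reaction time falls 0.7665 ms per additional hour of sleep
- |-16.3384| > |-0.7665| → Model A shows the stronger marginal effect

Note: A steeper slope doesn't make a better model if the scatter around the line is large.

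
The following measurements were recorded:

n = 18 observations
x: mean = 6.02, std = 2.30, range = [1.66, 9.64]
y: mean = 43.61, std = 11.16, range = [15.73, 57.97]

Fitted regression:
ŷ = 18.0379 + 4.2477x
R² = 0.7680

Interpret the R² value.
About 76.80% of the variability in y is accounted for by the regression on x (R² = 0.7680) — a strong linear fit.

The coefficient of determination R² is the fraction of the total variation in y that the fitted line accounts for.

Here R² = 0.7680:
- Explained: 76.80% of the variation in y
- Unexplained (residual): 100% − 76.80% = 23.20%
- Rule of thumb (below 0.3 weak; 0.3 to below 0.7 moderate; 0.7 and above strong) → strong

Note: R² never decreases when predictors are added, so it should not be used alone to compare models of different size.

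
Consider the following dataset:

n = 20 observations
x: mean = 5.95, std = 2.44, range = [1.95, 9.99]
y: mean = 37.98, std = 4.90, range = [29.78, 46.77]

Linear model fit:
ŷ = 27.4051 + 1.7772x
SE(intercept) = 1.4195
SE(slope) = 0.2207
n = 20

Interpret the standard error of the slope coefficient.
SE(slope) = 0.2207 measures the uncertainty in the estimated slope. The coefficient is estimated precisely (SE/|β̂₁| = 12.4%).

SE(β̂₁) = s / √Sxx, where s is the residual standard deviation and Sxx = Σ(x − x̄)². It is the yardstick for how far β̂₁ = 1.7772 could plausibly be from the true slope.

Relative precision:
- SE / |β̂₁| = 0.2207 / 1.7772 = 12.4%
- Rule of thumb (under 20%: precise; 20% to under 50%: moderately precise; 50% or more: imprecise) → precise

Link to the t-test: t = β̂₁ / SE(β̂₁) = 1.7772 / 0.2207 = 8.0526, the statistic for H₀: β₁ = 0.

What drives SE(β̂₁): wider spread of x values → smaller SE; more residual scatter → larger SE.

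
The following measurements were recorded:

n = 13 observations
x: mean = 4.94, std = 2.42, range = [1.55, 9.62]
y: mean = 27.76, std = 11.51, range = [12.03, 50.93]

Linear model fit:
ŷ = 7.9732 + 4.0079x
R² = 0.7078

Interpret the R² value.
About 70.78% of the variability in y is accounted for by the regression on x (R² = 0.7078) — a strong linear fit.

R² (coefficient of determination) measures the proportion of variance in y explained by the regression model.

Here R² = 0.7078:
- Explained: 70.78% of the variation in y
- Unexplained (residual): 100% − 70.78% = 29.22%
- Rule of thumb (below 0.3 weak; 0.3 to below 0.7 moderate; 0.7 and above strong) → strong

Note: R² never decreases when predictors are added, so it should not be used alone to compare models of different size.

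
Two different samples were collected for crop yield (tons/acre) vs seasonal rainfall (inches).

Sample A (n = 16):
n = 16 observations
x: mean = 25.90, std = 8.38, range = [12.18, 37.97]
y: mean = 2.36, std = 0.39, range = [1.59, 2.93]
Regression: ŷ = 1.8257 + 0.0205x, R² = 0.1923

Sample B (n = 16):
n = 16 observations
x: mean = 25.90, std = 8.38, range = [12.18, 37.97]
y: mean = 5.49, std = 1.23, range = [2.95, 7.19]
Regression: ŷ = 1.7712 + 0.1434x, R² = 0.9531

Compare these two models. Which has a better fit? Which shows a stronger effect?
Model B has the better fit (R² = 0.9531 vs 0.1923). Model B shows the stronger effect (|β₁| = 0.1434 vs 0.0205).

Model Comparison:

Fit — compare R²:
- Model A: R² = 0.1923 → 19.23% of variance in crop yield explained
- Model B: R² = 0.9531 → 95.31% of variance in crop yield explained
- 0.9531 > 0.1923 → Model B has the better fit

Which has the larger per-inch effect? (|β₁|)
- Model A: β₁ = 0.0205 → predicted crop yield rises 0.0205 tons/acre per additional inch of rainfall
- Model B: β₁ = 0.1434 → predicted crop yield rises 0.1434 tons/acre per additional inch of rainfall
- |0.0205| < |0.1434| → Model B shows the stronger marginal effect

Notes:
- R² measures how tightly points cluster around the line; β₁ measures how steep the line is — they answer different questions.
- A steeper slope doesn't make a better model if the scatter around the line is large.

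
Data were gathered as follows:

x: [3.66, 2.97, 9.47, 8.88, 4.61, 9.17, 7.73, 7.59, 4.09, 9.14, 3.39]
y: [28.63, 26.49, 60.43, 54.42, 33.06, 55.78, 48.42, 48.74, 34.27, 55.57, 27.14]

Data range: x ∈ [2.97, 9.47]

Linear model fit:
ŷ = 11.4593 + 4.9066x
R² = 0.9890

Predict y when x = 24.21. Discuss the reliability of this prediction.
The equation gives ŷ = 130.2481; however x = 24.21 is 14.74 units above the observed range, so this extrapolated value should not be trusted.

Prediction calculation:
ŷ = 11.4593 + 4.9066 × 24.21
ŷ = 130.2481

Reliability:
- Data range: x ∈ [2.97, 9.47]
- Prediction point: x = 24.21 is 14.74 units above the observed range → this is EXTRAPOLATION, not interpolation

Why that matters here:
- There are no observations near this x to validate the fitted line there
- Real relationships often flatten, saturate, or turn nonlinear at extremes

The R² = 0.9890 only validates the fit within [2.97, 9.47]; treat ŷ = 130.2481 with caution.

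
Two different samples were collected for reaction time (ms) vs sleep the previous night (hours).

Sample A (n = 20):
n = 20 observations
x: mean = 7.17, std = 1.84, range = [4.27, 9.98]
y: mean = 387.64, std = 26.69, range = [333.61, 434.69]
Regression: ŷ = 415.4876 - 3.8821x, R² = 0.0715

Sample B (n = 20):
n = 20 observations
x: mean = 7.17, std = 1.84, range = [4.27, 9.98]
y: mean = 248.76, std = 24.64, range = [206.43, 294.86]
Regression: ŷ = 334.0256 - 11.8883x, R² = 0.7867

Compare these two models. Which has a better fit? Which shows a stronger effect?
Model B has the better fit (R² = 0.7867 vs 0.0715). Model B shows the stronger effect (|β₁| = 11.8883 vs 3.8821).

Model Comparison:

Goodness of fit (R²):
- Model A: R² = 0.0715 → 7.15% of variance in reaction time explained
- Model B: R² = 0.7867 → 78.67% of variance in reaction time explained
- 0.7867 > 0.0715 → Model B has the better fit

Which has the larger per-hour effect? (|β₁|)
- Model A: β₁ = -3.8821 → predicted reaction time falls 3.8821 ms per additional hour of sleep
- Model B: β₁ = -11.8883 → predicted reaction time falls 11.8883 ms per additional hour of sleep
- |-3.8821| < |-11.8883| → Model B shows the stronger marginal effect

Note: The two samples could reflect different populations, time periods, or measurement quality.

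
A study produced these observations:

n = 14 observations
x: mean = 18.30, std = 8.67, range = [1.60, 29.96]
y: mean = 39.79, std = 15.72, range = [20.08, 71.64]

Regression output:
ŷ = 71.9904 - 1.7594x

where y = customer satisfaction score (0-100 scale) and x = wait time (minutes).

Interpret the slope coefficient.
An increase of one minute in wait time is associated with a 1.7594 points decrease in predicted satisfaction score.

The slope β₁ = -1.7594 gives the rate at which the fitted satisfaction score changes with wait time.

Interpretation:
- Wait time up by 1 minute → predicted satisfaction score decreases by 1.7594 points
- This is a linear approximation: the same per-unit change is assumed across the whole observed x range
- The slope describes association in these data, not necessarily a causal effect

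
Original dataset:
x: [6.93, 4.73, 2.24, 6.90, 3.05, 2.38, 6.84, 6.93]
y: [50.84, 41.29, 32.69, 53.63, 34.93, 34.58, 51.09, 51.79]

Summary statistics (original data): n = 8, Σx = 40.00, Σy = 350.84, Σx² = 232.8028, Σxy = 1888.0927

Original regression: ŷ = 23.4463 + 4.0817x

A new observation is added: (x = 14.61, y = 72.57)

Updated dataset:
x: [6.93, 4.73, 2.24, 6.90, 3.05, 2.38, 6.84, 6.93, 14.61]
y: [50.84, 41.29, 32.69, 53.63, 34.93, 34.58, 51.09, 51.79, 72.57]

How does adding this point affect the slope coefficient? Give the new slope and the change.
New slope β₁ = 3.3003 versus 4.0817 before: a change of -0.7814 (-19.1%).

The new point has HIGH LEVERAGE: x = 14.61 is far from the original mean x̄ = 40.00/8 ≈ 5.00 (original range [2.24, 6.93]).

Step 1: Update the sums with the new point (n goes from 8 to 9)
Σx  = 40.00 + 14.61 = 54.61
Σy  = 350.84 + 72.57 = 423.41
Σx² = 232.8028 + 14.61² = 232.8028 + 213.4521 = 446.2549
Σxy = 1888.0927 + 14.61×72.57 = 1888.0927 + 1060.2477 = 2948.3404

Step 2: Recompute the slope with b₁ = (nΣxy − ΣxΣy) / (nΣx² − (Σx)²)
Numerator   = 9×2948.3404 − 54.61×423.41 = 26535.0636 − 23122.4201 = 3412.6435
Denominator = 9×446.2549 − 54.61² = 4016.2941 − 2982.2521 = 1034.0420
b₁(new) = 3412.6435 / 1034.0420 = 3.3003

(Same formula on the original sums: (8×1888.0927 − 40.00×350.84) / (8×232.8028 − 40.00²) = 1071.1416 / 262.4224 = 4.0817, matching the given fit.)

Step 3: Change in slope
Δβ₁ = 3.3003 − 4.0817 = -0.7814
Relative change = -0.7814 / 4.0817 × 100% = -19.1%
→ the slope decreases when the point is added.

A high-leverage point only changes the slope if it is off the original line; here y = 72.57 is below the original trend, so the slope decreases.
In practice: refit with and without it and report both if conclusions differ; investigate whether it comes from the same population as the rest of the sample.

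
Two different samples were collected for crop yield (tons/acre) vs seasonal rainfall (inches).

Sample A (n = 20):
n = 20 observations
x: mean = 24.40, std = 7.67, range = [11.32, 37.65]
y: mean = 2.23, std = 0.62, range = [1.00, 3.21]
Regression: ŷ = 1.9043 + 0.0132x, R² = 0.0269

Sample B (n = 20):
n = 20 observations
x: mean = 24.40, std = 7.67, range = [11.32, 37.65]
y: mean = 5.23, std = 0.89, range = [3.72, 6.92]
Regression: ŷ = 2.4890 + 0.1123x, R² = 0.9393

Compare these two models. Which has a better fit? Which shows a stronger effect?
Model B has the better fit (R² = 0.9393 vs 0.0269). Model B shows the stronger effect (|β₁| = 0.1123 vs 0.0132).

Model Comparison:

Fit — compare R²:
- Model A: R² = 0.0269 → 2.69% of variance in crop yield explained
- Model B: R² = 0.9393 → 93.93% of variance in crop yield explained
- 0.9393 > 0.0269 → Model B has the better fit

Strength of effect — compare |β₁|:
- Model A: β₁ = 0.0132 → predicted crop yield rises 0.0132 tons/acre per additional inch of rainfall
- Model B: β₁ = 0.1123 → predicted crop yield rises 0.1123 tons/acre per additional inch of rainfall
- |0.0132| < |0.1123| → Model B shows the stronger marginal effect

Note: A better fit (higher R²) doesn't necessarily mean a more important relationship.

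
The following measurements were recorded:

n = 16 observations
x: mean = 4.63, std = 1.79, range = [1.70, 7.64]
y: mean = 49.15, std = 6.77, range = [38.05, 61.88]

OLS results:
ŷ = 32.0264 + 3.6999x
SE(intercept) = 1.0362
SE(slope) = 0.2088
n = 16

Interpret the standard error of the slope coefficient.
SE(β̂₁) = 0.2088 is the estimated standard deviation of the slope estimate across repeated samples; relative to β̂₁ = 3.6999 that is 5.6%, a precise estimate.

SE(β̂₁) = s / √Sxx, where s is the residual standard deviation and Sxx = Σ(x − x̄)². It is the yardstick for how far β̂₁ = 3.6999 could plausibly be from the true slope.

Relative precision:
- SE / |β̂₁| = 0.2088 / 3.6999 = 5.6%
- Rule of thumb (under 20%: precise; 20% to under 50%: moderately precise; 50% or more: imprecise) → precise

Link to the t-test: t = β̂₁ / SE(β̂₁) = 3.6999 / 0.2088 = 17.7198, the statistic for H₀: β₁ = 0.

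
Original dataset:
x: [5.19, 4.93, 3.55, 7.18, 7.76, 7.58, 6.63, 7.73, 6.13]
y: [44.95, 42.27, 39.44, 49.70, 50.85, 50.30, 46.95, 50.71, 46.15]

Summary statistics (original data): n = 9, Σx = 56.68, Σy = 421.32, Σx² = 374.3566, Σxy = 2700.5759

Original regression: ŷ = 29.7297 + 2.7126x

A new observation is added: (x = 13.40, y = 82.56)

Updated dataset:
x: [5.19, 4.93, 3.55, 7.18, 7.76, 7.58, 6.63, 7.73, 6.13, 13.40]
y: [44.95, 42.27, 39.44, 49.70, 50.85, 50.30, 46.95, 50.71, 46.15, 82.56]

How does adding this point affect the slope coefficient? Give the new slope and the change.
The slope changes from 2.7126 to 4.3902 (change of +1.6776, or +61.8%).

x = 13.40 lies well outside the original x-range [3.55, 7.76] (x̄ ≈ 6.30), so this observation has high leverage and can move the slope substantially.

Step 1: Update the sums with the new point (n goes from 9 to 10)
Σx  = 56.68 + 13.40 = 70.08
Σy  = 421.32 + 82.56 = 503.88
Σx² = 374.3566 + 13.40² = 374.3566 + 179.5600 = 553.9166
Σxy = 2700.5759 + 13.40×82.56 = 2700.5759 + 1106.3040 = 3806.8799

Step 2: Recompute the slope with b₁ = (nΣxy − ΣxΣy) / (nΣx² − (Σx)²)
Numerator   = 10×3806.8799 − 70.08×503.88 = 38068.7990 − 35311.9104 = 2756.8886
Denominator = 10×553.9166 − 70.08² = 5539.1660 − 4911.2064 = 627.9596
b₁(new) = 2756.8886 / 627.9596 = 4.3902

(Same formula on the original sums: (9×2700.5759 − 56.68×421.32) / (9×374.3566 − 56.68²) = 424.7655 / 156.5870 = 2.7126, matching the given fit.)

Step 3: Change in slope
Δβ₁ = 4.3902 − 2.7126 = +1.6776
Relative change = +1.6776 / 2.7126 × 100% = +61.8%
→ the slope increases when the point is added.

A high-leverage point only changes the slope if it is off the original line; here y = 82.56 is above the original trend, so the slope increases.
In practice: examine leverage (hᵢ) and Cook's distance rather than deleting it automatically.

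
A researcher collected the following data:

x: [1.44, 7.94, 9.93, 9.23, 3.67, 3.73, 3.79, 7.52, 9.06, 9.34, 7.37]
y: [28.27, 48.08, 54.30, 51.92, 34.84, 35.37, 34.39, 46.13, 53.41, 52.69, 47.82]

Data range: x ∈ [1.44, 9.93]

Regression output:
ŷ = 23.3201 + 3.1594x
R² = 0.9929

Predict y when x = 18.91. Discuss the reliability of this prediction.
ŷ = 83.0644 (extrapolation — x = 18.91 lies outside [1.44, 9.93], so reliability is low).

Prediction calculation:
ŷ = 23.3201 + 3.1594 × 18.91
ŷ = 83.0644

Reliability:
- Data range: x ∈ [1.44, 9.93]
- Prediction point: x = 18.91 is 8.98 units above the observed range → this is EXTRAPOLATION, not interpolation

Why that matters here:
- The standard error of prediction grows with (x − x̄)², and x = 18.91 is far from x̄ = 6.64
- The linear relationship may not hold outside the observed range

Report the number if required, but flag clearly that it is an extrapolation.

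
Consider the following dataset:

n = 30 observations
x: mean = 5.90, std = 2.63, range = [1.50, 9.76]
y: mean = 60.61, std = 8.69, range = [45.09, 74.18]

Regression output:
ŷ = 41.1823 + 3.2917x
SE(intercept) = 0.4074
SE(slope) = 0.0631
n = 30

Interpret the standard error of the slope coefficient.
The slope 3.2917 is pinned down to within about ±0.0631 (one SE) by these data — relative uncertainty 1.9%, i.e. precise.

SE(β̂₁) = 0.0631 says: if we drew many samples of n = 30 from the same population and refit each time, the fitted slopes would scatter with a standard deviation of roughly 0.0631 around the true β₁.

Relative precision:
- SE / |β̂₁| = 0.0631 / 3.2917 = 1.9%
- Rule of thumb (under 20%: precise; 20% to under 50%: moderately precise; 50% or more: imprecise) → precise

Link to the t-test: t = β̂₁ / SE(β̂₁) = 3.2917 / 0.0631 = 52.1664, the statistic for H₀: β₁ = 0.

What drives SE(β̂₁): more residual scatter → larger SE.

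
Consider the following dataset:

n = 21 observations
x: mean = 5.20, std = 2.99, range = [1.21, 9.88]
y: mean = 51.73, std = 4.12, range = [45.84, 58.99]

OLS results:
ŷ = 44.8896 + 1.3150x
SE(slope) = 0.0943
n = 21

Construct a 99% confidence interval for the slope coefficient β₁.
The 99% CI for β₁ is (1.0452, 1.5848)

Confidence interval for the slope:

The 99% CI for β₁ is: β̂₁ ± t*(α/2, n-2) × SE(β̂₁)

Step 1: Find critical t-value
- Confidence level = 0.99
- Degrees of freedom = n - 2 = 21 - 2 = 19
- t*(α/2, 19) = 2.8609

Step 2: Calculate margin of error
Margin = 2.8609 × 0.0943 = 0.2698

Step 3: Construct interval
CI = 1.3150 ± 0.2698
CI = (1.0452, 1.5848)

Interpretation: We are 99% confident that the true slope β₁ lies between 1.0452 and 1.5848.
Both endpoints are positive, so the data support a genuinely positive slope at this confidence level.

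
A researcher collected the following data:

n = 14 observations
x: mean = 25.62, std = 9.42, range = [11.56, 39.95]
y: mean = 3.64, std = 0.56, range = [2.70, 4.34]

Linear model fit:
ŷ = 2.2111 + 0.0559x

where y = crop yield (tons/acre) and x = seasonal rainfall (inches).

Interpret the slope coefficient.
For each additional inch of rainfall, predicted crop yield increases by approximately 0.0559 tons/acre.

β₁ = 0.0559 is the change in predicted crop yield (tons/acre) per additional inch of rainfall.

Interpretation:
- Rainfall up by 1 inch → predicted crop yield increases by 0.0559 tons/acre
- The effect is assumed constant over the observed range of x (linearity)
- The slope describes association in these data, not necessarily a causal effect

(β₀ = 2.2111 is the fitted value at x = 0 and is not part of the slope interpretation.)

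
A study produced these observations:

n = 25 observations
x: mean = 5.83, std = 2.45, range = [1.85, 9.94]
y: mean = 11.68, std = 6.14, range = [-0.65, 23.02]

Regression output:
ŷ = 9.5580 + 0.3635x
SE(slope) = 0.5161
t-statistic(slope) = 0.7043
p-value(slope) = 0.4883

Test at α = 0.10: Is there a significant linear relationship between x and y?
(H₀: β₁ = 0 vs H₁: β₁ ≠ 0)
p-value = 0.4883 ≥ α = 0.10, so we fail to reject H₀. The relationship is not significant.

Hypothesis test for the slope coefficient:

H₀: β₁ = 0 (no linear relationship)
H₁: β₁ ≠ 0 (linear relationship exists)

Test statistic: t = β̂₁ / SE(β̂₁) = 0.3635 / 0.5161 = 0.7043

The p-value (0.4883) is the probability, under H₀, of a t-statistic at least as extreme as |t| = 0.7043 (two-sided, df = n − 2 = 23).

Decision rule: reject H₀ if p-value < α.
p-value = 0.4883 ≥ α = 0.10 → fail to reject H₀.

There is not sufficient evidence at the 10% significance level to conclude that a linear relationship exists between x and y.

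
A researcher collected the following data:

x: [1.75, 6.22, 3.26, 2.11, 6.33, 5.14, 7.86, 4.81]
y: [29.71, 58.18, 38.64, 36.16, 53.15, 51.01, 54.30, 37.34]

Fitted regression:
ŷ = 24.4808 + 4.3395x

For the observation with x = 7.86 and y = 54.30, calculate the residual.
Residual = -4.2893

The residual is the difference between the actual value and the predicted value:

Residual = y - ŷ

Step 1: Calculate predicted value
ŷ = 24.4808 + 4.3395 × 7.86
ŷ = 58.5893

Step 2: Calculate residual
Residual = 54.30 - 58.5893
Residual = -4.2893

Sign check: y < ŷ, so the point is below the line and the fit overestimates here.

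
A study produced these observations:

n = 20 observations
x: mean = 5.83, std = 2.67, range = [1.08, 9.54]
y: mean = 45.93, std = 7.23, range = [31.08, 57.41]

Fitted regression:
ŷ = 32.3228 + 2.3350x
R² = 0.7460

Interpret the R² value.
The model explains 74.60% of the variance in y (R² = 0.7460), leaving 25.40% unexplained; the fit is strong.

The coefficient of determination R² is the fraction of the total variation in y that the fitted line accounts for.

Here R² = 0.7460:
- Explained: 74.60% of the variation in y
- Unexplained (residual): 100% − 74.60% = 25.40%
- Rule of thumb (below 0.3 weak; 0.3 to below 0.7 moderate; 0.7 and above strong) → strong

Note: R² never decreases when predictors are added, so it should not be used alone to compare models of different size.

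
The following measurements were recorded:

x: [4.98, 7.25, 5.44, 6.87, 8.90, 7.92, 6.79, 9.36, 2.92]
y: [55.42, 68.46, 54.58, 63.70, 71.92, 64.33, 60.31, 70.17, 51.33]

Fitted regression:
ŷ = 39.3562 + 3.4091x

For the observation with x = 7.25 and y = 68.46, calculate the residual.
Residual = 4.3878

The residual is the difference between the actual value and the predicted value:

Residual = y - ŷ

Step 1: Calculate predicted value
ŷ = 39.3562 + 3.4091 × 7.25
ŷ = 64.0722

Step 2: Calculate residual
Residual = 68.46 - 64.0722
Residual = 4.3878

Sign check: y > ŷ, so the point is above the line and the fit underestimates here.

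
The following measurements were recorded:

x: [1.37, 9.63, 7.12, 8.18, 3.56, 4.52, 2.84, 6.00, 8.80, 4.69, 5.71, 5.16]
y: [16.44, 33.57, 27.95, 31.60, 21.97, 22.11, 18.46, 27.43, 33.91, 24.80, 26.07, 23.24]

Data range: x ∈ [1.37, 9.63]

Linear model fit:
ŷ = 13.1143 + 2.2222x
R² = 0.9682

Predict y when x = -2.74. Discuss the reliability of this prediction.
The equation gives ŷ = 7.0255; however x = -2.74 is 4.11 units below the observed range, so this extrapolated value should not be trusted.

Prediction calculation:
ŷ = 13.1143 + 2.2222 × (-2.74)
ŷ = 7.0255

Reliability:
- Data range: x ∈ [1.37, 9.63]
- Prediction point: x = -2.74 is 4.11 units below the observed range → this is EXTRAPOLATION, not interpolation

Why that matters here:
- The linear relationship may not hold outside the observed range
- R² describes fit only over the sampled x values; it says nothing about behaviour beyond them

Report the number if required, but flag clearly that it is an extrapolation.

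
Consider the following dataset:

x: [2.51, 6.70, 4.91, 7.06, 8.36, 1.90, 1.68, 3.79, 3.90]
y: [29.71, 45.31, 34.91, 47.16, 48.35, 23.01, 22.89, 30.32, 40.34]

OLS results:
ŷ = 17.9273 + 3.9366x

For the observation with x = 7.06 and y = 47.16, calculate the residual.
Residual = 1.4403

The residual is the difference between the actual value and the predicted value:

Residual = y - ŷ

Step 1: Calculate predicted value
ŷ = 17.9273 + 3.9366 × 7.06
ŷ = 45.7197

Step 2: Calculate residual
Residual = 47.16 - 45.7197
Residual = 1.4403

The residual is positive, so the observed y = 47.16 sits above the regression line (the line underestimates it by 1.4403).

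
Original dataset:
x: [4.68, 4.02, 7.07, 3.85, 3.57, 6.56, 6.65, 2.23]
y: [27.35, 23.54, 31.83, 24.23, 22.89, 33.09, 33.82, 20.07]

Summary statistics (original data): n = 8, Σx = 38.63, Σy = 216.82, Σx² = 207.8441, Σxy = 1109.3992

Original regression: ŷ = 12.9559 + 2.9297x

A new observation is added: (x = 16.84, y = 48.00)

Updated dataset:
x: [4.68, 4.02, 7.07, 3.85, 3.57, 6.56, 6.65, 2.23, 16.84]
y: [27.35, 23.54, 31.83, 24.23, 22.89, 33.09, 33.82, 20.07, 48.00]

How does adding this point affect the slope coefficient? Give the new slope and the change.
New slope β₁ = 1.9094 versus 2.9297 before: a change of -1.0203 (-34.8%).

x = 16.84 lies well outside the original x-range [2.23, 7.07] (x̄ ≈ 4.83), so this observation has high leverage and can move the slope substantially.

Step 1: Update the sums with the new point (n goes from 8 to 9)
Σx  = 38.63 + 16.84 = 55.47
Σy  = 216.82 + 48.00 = 264.82
Σx² = 207.8441 + 16.84² = 207.8441 + 283.5856 = 491.4297
Σxy = 1109.3992 + 16.84×48.00 = 1109.3992 + 808.3200 = 1917.7192

Step 2: Recompute the slope with b₁ = (nΣxy − ΣxΣy) / (nΣx² − (Σx)²)
Numerator   = 9×1917.7192 − 55.47×264.82 = 17259.4728 − 14689.5654 = 2569.9074
Denominator = 9×491.4297 − 55.47² = 4422.8673 − 3076.9209 = 1345.9464
b₁(new) = 2569.9074 / 1345.9464 = 1.9094

(Same formula on the original sums: (8×1109.3992 − 38.63×216.82) / (8×207.8441 − 38.63²) = 499.4370 / 170.4759 = 2.9297, matching the given fit.)

Step 3: Change in slope
Δβ₁ = 1.9094 − 2.9297 = -1.0203
Relative change = -1.0203 / 2.9297 × 100% = -34.8%
→ the slope decreases when the point is added.

Because the point sits below the extension of the original line at a high-leverage x, it tilts the fit down.
In practice: investigate whether it comes from the same population as the rest of the sample; check such a point for data-entry or measurement error.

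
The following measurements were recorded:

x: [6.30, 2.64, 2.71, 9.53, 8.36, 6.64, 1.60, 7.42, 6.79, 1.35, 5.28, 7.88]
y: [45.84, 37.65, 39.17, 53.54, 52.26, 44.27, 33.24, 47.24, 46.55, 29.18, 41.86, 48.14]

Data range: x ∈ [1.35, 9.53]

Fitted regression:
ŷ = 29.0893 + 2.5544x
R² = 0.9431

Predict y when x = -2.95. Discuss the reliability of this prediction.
The equation gives ŷ = 21.5538; however x = -2.95 is 4.30 units below the observed range, so this extrapolated value should not be trusted.

Prediction calculation:
ŷ = 29.0893 + 2.5544 × (-2.95)
ŷ = 21.5538

Reliability:
- Data range: x ∈ [1.35, 9.53]
- Prediction point: x = -2.95 is 4.30 units below the observed range → this is EXTRAPOLATION, not interpolation

Why that matters here:
- The linear relationship may not hold outside the observed range
- Real relationships often flatten, saturate, or turn nonlinear at extremes
- R² describes fit only over the sampled x values; it says nothing about behaviour beyond them

Report the number if required, but flag clearly that it is an extrapolation.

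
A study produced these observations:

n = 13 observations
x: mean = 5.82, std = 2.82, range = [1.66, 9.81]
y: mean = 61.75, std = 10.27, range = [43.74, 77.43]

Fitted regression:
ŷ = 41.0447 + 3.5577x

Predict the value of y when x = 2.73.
ŷ = 50.7572

x = 2.73 lies inside the observed range [1.66, 9.81], so the fitted equation applies directly:

ŷ = 41.0447 + 3.5577 × 2.73
ŷ = 41.0447 + 9.7125
ŷ = 50.7572

This is a point prediction; actual observations scatter around it by roughly the residual standard deviation.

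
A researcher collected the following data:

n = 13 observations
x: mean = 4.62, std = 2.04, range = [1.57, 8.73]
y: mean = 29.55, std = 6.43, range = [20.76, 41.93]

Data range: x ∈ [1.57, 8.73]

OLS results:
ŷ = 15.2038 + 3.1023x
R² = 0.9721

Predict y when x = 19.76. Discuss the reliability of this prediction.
ŷ = 76.5052, but this is extrapolation (above the data range [1.57, 8.73]) and may be unreliable.

Prediction calculation:
ŷ = 15.2038 + 3.1023 × 19.76
ŷ = 76.5052

Reliability:
- Data range: x ∈ [1.57, 8.73]
- Prediction point: x = 19.76 is 11.03 units above the observed range → this is EXTRAPOLATION, not interpolation

Why that matters here:
- Real relationships often flatten, saturate, or turn nonlinear at extremes
- There are no observations near this x to validate the fitted line there
- The linear relationship may not hold outside the observed range

The R² = 0.9721 only validates the fit within [1.57, 8.73]; treat ŷ = 76.5052 with caution.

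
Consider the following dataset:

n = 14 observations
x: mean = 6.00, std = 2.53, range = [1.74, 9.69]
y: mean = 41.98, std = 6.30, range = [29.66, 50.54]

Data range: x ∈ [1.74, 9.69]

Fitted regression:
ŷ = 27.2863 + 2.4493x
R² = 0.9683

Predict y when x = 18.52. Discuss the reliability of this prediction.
ŷ = 72.6473 (extrapolation — x = 18.52 lies outside [1.74, 9.69], so reliability is low).

Prediction calculation:
ŷ = 27.2863 + 2.4493 × 18.52
ŷ = 72.6473

Reliability:
- Data range: x ∈ [1.74, 9.69]
- Prediction point: x = 18.52 is 8.83 units above the observed range → this is EXTRAPOLATION, not interpolation

Why that matters here:
- R² describes fit only over the sampled x values; it says nothing about behaviour beyond them
- There are no observations near this x to validate the fitted line there

A defensible statement: 'if the linear trend continued to x = 18.52, y would be about 72.6473' — the premise is untested.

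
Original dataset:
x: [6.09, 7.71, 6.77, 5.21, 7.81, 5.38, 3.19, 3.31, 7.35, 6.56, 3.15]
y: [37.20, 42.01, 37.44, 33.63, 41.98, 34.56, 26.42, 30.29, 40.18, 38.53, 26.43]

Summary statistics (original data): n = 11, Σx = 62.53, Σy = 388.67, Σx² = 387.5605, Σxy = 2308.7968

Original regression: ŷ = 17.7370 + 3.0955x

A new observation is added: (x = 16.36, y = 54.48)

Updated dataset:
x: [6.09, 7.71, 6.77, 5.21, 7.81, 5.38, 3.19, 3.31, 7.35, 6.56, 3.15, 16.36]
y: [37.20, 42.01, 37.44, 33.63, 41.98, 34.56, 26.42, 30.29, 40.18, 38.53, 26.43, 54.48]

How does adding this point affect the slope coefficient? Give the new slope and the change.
The slope changes from 3.0955 to 2.0996 (change of -0.9959, or -32.2%).

x = 16.36 lies well outside the original x-range [3.15, 7.81] (x̄ ≈ 5.68), so this observation has high leverage and can move the slope substantially.

Step 1: Update the sums with the new point (n goes from 11 to 12)
Σx  = 62.53 + 16.36 = 78.89
Σy  = 388.67 + 54.48 = 443.15
Σx² = 387.5605 + 16.36² = 387.5605 + 267.6496 = 655.2101
Σxy = 2308.7968 + 16.36×54.48 = 2308.7968 + 891.2928 = 3200.0896

Step 2: Recompute the slope with b₁ = (nΣxy − ΣxΣy) / (nΣx² − (Σx)²)
Numerator   = 12×3200.0896 − 78.89×443.15 = 38401.0752 − 34960.1035 = 3440.9717
Denominator = 12×655.2101 − 78.89² = 7862.5212 − 6223.6321 = 1638.8891
b₁(new) = 3440.9717 / 1638.8891 = 2.0996

(Same formula on the original sums: (11×2308.7968 − 62.53×388.67) / (11×387.5605 − 62.53²) = 1093.2297 / 353.1646 = 3.0955, matching the given fit.)

Step 3: Change in slope
Δβ₁ = 2.0996 − 3.0955 = -0.9959
Relative change = -0.9959 / 3.0955 × 100% = -32.2%
→ the slope decreases when the point is added.

Because the point sits below the extension of the original line at a high-leverage x, it tilts the fit down.
In practice: investigate whether it comes from the same population as the rest of the sample.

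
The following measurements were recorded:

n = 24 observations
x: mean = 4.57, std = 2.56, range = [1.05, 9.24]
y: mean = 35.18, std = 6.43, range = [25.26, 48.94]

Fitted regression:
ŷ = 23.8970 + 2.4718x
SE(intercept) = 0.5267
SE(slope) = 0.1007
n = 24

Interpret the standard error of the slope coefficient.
SE(β̂₁) = 0.1007 is the estimated standard deviation of the slope estimate across repeated samples; relative to β̂₁ = 2.4718 that is 4.1%, a precise estimate.

SE(β̂₁) = 0.1007 says: if we drew many samples of n = 24 from the same population and refit each time, the fitted slopes would scatter with a standard deviation of roughly 0.1007 around the true β₁.

Relative precision:
- SE / |β̂₁| = 0.1007 / 2.4718 = 4.1%
- Rule of thumb (under 20%: precise; 20% to under 50%: moderately precise; 50% or more: imprecise) → precise

Rough 95% range (±2 SE): 2.4718 ± 0.2014 → (2.2704, 2.6732).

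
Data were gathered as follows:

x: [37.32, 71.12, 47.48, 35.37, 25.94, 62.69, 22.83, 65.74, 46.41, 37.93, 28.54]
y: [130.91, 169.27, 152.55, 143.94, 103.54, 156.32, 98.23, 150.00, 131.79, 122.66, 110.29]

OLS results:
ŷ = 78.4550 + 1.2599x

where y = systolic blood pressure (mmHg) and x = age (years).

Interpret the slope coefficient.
On average, blood pressure is about 1.2599 mmHg higher for every extra year of age.

The slope coefficient β₁ = 1.2599 represents the marginal effect of age on blood pressure.

Interpretation:
- Age up by 1 year → predicted blood pressure increases by 1.2599 mmHg
- This is a linear approximation: the same per-unit change is assumed across the whole observed x range
- The slope describes association in these data, not necessarily a causal effect

The intercept β₀ = 78.4550 is the predicted blood pressure when age = 0; since the smallest observed x is 22.83, this is an extrapolation and mainly anchors the line.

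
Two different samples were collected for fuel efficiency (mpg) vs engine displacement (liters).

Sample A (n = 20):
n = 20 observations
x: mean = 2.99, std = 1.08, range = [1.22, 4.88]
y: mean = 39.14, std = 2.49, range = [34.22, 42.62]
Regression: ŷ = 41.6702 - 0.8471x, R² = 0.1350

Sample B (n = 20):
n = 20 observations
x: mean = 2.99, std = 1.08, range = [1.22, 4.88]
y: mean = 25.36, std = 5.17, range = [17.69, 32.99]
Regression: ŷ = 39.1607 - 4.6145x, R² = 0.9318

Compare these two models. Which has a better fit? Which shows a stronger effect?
Model B has the better fit (R² = 0.9318 vs 0.1350). Model B shows the stronger effect (|β₁| = 4.6145 vs 0.8471).

Model Comparison:

Which explains more variance? (R²)
- Model A: R² = 0.1350 → 13.50% of variance in fuel efficiency explained
- Model B: R² = 0.9318 → 93.18% of variance in fuel efficiency explained
- 0.9318 > 0.1350 → Model B has the better fit

Which has the larger per-liter effect? (|β₁|)
- Model A: β₁ = -0.8471 → predicted fuel efficiency falls 0.8471 mpg per additional liter of engine displacement
- Model B: β₁ = -4.6145 → predicted fuel efficiency falls 4.6145 mpg per additional liter of engine displacement
- |-0.8471| < |-4.6145| → Model B shows the stronger marginal effect

Note: R² measures how tightly points cluster around the line; β₁ measures how steep the line is — they answer different questions.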